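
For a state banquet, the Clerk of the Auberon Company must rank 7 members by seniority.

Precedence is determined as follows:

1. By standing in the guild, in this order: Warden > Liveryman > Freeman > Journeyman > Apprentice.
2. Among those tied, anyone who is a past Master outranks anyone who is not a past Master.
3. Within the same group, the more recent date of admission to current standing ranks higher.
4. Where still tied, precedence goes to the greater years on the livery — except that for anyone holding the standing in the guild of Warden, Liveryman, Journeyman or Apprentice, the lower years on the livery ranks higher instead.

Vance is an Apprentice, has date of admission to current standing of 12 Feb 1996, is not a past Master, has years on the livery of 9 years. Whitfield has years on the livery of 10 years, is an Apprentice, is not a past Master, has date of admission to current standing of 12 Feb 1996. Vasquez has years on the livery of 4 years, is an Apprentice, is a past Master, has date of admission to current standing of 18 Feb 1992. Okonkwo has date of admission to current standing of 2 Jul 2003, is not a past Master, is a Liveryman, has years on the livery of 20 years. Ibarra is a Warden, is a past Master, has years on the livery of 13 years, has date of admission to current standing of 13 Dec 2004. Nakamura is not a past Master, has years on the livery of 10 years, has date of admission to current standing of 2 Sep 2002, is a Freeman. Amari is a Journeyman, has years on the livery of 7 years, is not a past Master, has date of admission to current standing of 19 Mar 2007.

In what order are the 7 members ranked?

By standing in the guild: Ibarra (Warden); then Okonkwo (Liveryman); then Nakamura (Freeman); then Amari (Journeyman); then Vasquez, Vance and Whitfield (Apprentice).
Among Vasquez, Vance and Whitfield, a past Master before not a past Master: Vasquez (a past Master) before Vance and Whitfield (not a past Master).
Vance and Whitfield both have date of admission to current standing 12 Feb 1996, so the next rule applies.
Among Vance and Whitfield, by years on the livery (lower first) (reversed rule for this group): Vance (9 years) before Whitfield (10 years).
Full order: Ibarra, Okonkwo, Nakamura, Amari, Vasquez, Vance, Whitfield.

Ibarra, Okonkwo, Nakamura, Amari, Vasquez, Vance, Whitfield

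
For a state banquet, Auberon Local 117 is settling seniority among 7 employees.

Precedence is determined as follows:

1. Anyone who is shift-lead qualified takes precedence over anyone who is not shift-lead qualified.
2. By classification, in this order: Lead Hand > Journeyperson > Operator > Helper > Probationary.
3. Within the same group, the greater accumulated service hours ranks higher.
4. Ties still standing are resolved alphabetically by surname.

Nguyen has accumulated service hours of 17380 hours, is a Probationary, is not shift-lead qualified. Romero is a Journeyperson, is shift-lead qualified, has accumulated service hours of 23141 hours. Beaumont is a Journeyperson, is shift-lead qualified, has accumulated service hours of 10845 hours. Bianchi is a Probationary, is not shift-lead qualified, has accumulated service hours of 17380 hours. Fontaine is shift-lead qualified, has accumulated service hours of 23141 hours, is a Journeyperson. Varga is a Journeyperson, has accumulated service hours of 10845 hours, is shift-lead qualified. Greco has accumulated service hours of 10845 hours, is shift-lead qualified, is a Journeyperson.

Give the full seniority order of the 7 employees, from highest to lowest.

By the first rule: Fontaine, Romero, Beaumont, Greco and Varga (each shift-lead qualified); then Bianchi and Nguyen (both not shift-lead qualified).
Fontaine, Romero, Beaumont, Greco and Varga are each Journeyperson, so the next rule applies.
Among Fontaine, Romero, Beaumont, Greco and Varga, by accumulated service hours (higher first): Fontaine and Romero (23141 hours) before Beaumont, Greco and Varga (10845 hours).
Among Fontaine and Romero, alphabetically by surname: Fontaine before Romero.
Among Beaumont, Greco and Varga, alphabetically by surname: Beaumont before Greco before Varga.
Bianchi and Nguyen are each Probationary, so the next rule applies.
Bianchi and Nguyen both have accumulated service hours 17380 hours, so the next rule applies.
Among Bianchi and Nguyen, alphabetically by surname: Bianchi before Nguyen.
Full order: Fontaine, Romero, Beaumont, Greco, Varga, Bianchi, Nguyen.

Fontaine, Romero, Beaumont, Greco, Varga, Bianchi, Nguyen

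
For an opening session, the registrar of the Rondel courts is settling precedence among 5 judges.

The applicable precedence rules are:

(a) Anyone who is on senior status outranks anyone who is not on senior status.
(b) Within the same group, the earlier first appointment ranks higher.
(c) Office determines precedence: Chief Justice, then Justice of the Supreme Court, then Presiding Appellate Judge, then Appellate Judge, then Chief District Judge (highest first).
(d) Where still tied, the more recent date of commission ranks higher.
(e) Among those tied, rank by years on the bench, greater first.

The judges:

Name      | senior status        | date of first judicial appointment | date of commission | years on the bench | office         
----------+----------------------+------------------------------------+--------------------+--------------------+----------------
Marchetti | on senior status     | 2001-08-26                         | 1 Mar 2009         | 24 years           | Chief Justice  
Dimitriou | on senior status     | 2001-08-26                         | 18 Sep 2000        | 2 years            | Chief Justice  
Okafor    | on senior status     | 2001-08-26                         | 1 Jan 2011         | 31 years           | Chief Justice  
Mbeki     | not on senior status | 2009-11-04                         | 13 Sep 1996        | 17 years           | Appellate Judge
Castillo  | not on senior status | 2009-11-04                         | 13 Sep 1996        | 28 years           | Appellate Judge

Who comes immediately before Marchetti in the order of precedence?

Okafor

By the first rule: Okafor, Marchetti and Dimitriou (each on senior status); then Castillo and Mbeki (both not on senior status).
Okafor, Marchetti and Dimitriou all have date of first judicial appointment 2001-08-26, so the next rule applies.
Okafor, Marchetti and Dimitriou are each Chief Justice, so the next rule applies.
Among Okafor, Marchetti and Dimitriou, by date of commission (later first): Okafor (1 Jan 2011) before Marchetti (1 Mar 2009) before Dimitriou (18 Sep 2000).
Castillo and Mbeki both have date of first judicial appointment 2009-11-04, so the next rule applies.
Castillo and Mbeki are each Appellate Judge, so the next rule applies.
Castillo and Mbeki both have date of commission 13 Sep 1996, so the next rule applies.
Among Castillo and Mbeki, by years on the bench (higher first): Castillo (28 years) before Mbeki (17 years).
Order: Okafor, Marchetti, Dimitriou, Castillo, Mbeki.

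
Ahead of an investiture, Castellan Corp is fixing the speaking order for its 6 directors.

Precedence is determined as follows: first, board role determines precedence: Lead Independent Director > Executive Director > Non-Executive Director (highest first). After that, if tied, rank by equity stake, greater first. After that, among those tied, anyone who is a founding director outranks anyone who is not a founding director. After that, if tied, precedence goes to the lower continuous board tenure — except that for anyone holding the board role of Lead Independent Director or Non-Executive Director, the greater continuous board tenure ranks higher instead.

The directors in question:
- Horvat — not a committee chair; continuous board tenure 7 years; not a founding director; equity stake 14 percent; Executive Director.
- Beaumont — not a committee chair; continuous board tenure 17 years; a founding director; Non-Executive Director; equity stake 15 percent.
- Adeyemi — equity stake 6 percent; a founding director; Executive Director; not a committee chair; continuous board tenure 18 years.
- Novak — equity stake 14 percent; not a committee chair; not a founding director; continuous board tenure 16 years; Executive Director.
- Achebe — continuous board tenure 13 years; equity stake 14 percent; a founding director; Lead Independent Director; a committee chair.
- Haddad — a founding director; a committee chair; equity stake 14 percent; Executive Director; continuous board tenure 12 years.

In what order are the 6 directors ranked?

Achebe, Haddad, Horvat, Novak, Adeyemi, Beaumont

By board role: Achebe (Lead Independent Director); then Haddad, Horvat, Novak and Adeyemi (Executive Director); then Beaumont (Non-Executive Director).
Among Haddad, Horvat, Novak and Adeyemi, by equity stake (higher first): Haddad, Horvat and Novak (14 percent) before Adeyemi (6 percent).
Among Haddad, Horvat and Novak, a founding director before not a founding director: Haddad (a founding director) before Horvat and Novak (not a founding director).
Among Horvat and Novak, by continuous board tenure (lower first): Horvat (7 years) before Novak (16 years).
Full order: Achebe, Haddad, Horvat, Novak, Adeyemi, Beaumont.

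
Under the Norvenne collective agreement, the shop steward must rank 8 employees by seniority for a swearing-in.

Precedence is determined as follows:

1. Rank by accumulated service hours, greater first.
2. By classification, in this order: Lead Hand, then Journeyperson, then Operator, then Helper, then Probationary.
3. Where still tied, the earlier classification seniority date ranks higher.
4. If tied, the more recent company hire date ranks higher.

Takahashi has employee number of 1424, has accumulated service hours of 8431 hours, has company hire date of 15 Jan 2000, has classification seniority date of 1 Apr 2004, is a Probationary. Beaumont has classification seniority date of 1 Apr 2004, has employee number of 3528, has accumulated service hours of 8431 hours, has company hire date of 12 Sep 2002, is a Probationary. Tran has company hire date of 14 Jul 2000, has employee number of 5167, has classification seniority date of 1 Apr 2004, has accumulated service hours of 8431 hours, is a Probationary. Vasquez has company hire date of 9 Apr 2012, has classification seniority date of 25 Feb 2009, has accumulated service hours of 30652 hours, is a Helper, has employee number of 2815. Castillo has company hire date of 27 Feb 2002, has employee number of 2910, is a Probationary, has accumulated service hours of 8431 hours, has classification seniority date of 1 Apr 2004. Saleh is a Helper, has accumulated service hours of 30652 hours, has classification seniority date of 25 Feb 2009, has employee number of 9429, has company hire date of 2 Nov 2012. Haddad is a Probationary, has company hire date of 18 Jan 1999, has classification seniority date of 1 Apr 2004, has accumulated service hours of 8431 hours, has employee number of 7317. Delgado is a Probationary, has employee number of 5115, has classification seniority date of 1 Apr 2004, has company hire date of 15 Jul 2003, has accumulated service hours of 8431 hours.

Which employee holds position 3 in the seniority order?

By accumulated service hours (higher first): Saleh and Vasquez (both 30652 hours); then Delgado, Beaumont, Castillo, Tran, Takahashi and Haddad (each 8431 hours).
Saleh and Vasquez are each Helper, so the next rule applies.
Saleh and Vasquez both have classification seniority date 25 Feb 2009, so the next rule applies.
Among Saleh and Vasquez, by company hire date (later first): Saleh (2 Nov 2012) before Vasquez (9 Apr 2012).
Delgado, Beaumont, Castillo, Tran, Takahashi and Haddad are each Probationary, so the next rule applies.
Delgado, Beaumont, Castillo, Tran, Takahashi and Haddad all have classification seniority date 1 Apr 2004, so the next rule applies.
Among Delgado, Beaumont, Castillo, Tran, Takahashi and Haddad, by company hire date (later first): Delgado (15 Jul 2003) before Beaumont (12 Sep 2002) before Castillo (27 Feb 2002) before Tran (14 Jul 2000) before Takahashi (15 Jan 2000) before Haddad (18 Jan 1999).
Order: Saleh, Vasquez, Delgado, Beaumont, Castillo, Tran, Takahashi, Haddad.

Delgado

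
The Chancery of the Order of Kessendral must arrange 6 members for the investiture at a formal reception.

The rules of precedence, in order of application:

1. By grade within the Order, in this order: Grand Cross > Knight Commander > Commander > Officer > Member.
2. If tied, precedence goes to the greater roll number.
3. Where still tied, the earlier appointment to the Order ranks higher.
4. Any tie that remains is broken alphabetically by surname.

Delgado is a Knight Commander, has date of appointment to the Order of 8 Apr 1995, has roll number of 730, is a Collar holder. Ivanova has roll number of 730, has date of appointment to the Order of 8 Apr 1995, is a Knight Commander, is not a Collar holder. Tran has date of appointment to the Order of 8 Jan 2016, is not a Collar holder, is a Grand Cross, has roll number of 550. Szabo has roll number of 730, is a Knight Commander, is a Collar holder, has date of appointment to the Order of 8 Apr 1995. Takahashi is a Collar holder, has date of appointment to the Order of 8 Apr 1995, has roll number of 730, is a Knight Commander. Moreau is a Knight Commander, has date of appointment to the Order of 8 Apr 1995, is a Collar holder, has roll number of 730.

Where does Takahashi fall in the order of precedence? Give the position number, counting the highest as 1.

By grade within the Order: Tran (Grand Cross); then Delgado, Ivanova, Moreau, Szabo and Takahashi (Knight Commander).
Delgado, Ivanova, Moreau, Szabo and Takahashi all have roll number 730, so the next rule applies.
Delgado, Ivanova, Moreau, Szabo and Takahashi all have date of appointment to the Order 8 Apr 1995, so the next rule applies.
Among Delgado, Ivanova, Moreau, Szabo and Takahashi, alphabetically by surname: Delgado before Ivanova before Moreau before Szabo before Takahashi.
Order: Tran, Delgado, Ivanova, Moreau, Szabo, Takahashi. So position 6.

6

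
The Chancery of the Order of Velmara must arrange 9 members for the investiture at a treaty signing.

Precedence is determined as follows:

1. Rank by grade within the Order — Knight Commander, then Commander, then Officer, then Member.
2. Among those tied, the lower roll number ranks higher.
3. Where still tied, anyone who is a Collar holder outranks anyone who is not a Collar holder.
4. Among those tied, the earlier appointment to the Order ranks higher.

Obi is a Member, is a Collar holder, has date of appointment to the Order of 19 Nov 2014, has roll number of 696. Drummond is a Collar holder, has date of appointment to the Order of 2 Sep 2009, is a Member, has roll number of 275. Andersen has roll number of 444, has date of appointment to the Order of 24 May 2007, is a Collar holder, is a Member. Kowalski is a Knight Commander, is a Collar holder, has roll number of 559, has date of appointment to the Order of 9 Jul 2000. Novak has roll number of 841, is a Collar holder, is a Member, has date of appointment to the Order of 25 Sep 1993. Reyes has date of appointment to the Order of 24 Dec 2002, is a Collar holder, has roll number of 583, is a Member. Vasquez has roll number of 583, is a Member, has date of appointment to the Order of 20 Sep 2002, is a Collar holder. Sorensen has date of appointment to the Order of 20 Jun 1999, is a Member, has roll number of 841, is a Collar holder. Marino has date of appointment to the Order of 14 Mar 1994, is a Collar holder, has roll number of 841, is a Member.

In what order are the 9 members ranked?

By grade within the Order: Kowalski (Knight Commander); then Drummond, Andersen, Vasquez, Reyes, Obi, Novak, Marino and Sorensen (Member).
Among Drummond, Andersen, Vasquez, Reyes, Obi, Novak, Marino and Sorensen, by roll number (lower first): Drummond (275) before Andersen (444) before Vasquez and Reyes (583) before Obi (696) before Novak, Marino and Sorensen (841).
Vasquez and Reyes are each a Collar holder, so the next rule applies.
Among Vasquez and Reyes, by date of appointment to the Order (earlier first): Vasquez (20 Sep 2002) before Reyes (24 Dec 2002).
Novak, Marino and Sorensen are each a Collar holder, so the next rule applies.
Among Novak, Marino and Sorensen, by date of appointment to the Order (earlier first): Novak (25 Sep 1993) before Marino (14 Mar 1994) before Sorensen (20 Jun 1999).
Full order: Kowalski, Drummond, Andersen, Vasquez, Reyes, Obi, Novak, Marino, Sorensen.

Kowalski, Drummond, Andersen, Vasquez, Reyes, Obi, Novak, Marino, Sorensen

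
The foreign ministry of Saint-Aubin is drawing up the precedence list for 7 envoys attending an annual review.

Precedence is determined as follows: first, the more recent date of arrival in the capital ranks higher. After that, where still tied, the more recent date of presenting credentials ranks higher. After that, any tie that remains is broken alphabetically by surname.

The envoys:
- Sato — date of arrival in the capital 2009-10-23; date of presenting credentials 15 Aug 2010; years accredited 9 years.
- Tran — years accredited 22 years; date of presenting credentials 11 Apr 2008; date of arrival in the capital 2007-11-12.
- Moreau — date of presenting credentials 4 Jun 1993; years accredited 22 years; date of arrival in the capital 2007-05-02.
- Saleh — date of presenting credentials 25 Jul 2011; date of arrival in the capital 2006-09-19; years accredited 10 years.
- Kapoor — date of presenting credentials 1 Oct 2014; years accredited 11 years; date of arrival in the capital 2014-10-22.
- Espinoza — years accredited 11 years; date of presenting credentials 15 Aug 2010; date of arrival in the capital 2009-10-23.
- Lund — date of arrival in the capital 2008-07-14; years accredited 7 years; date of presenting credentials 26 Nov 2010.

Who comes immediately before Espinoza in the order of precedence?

Kapoor

By date of arrival in the capital (later first): Kapoor (2014-10-22); then Espinoza and Sato (both 2009-10-23); then Lund (2008-07-14); then Tran (2007-11-12); then Moreau (2007-05-02); then Saleh (2006-09-19).
Espinoza and Sato both have date of presenting credentials 15 Aug 2010, so the next rule applies.
Among Espinoza and Sato, alphabetically by surname: Espinoza before Sato.
Order: Kapoor, Espinoza, Sato, Lund, Tran, Moreau, Saleh.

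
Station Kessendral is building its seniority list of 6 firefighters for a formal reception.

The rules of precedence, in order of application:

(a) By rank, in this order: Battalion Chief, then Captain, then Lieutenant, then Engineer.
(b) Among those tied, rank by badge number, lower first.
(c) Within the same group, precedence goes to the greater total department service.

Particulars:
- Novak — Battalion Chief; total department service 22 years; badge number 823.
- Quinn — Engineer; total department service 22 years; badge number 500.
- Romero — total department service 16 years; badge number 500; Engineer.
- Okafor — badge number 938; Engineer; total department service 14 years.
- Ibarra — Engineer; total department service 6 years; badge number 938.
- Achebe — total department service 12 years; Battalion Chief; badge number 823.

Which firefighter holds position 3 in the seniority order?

Quinn

By rank: Novak and Achebe (Battalion Chief); then Quinn, Romero, Okafor and Ibarra (Engineer).
Novak and Achebe both have badge number 823, so the next rule applies.
Among Novak and Achebe, by total department service (higher first): Novak (22 years) before Achebe (12 years).
Among Quinn, Romero, Okafor and Ibarra, by badge number (lower first): Quinn and Romero (500) before Okafor and Ibarra (938).
Among Quinn and Romero, by total department service (higher first): Quinn (22 years) before Romero (16 years).
Among Okafor and Ibarra, by total department service (higher first): Okafor (14 years) before Ibarra (6 years).
Order: Novak, Achebe, Quinn, Romero, Okafor, Ibarra.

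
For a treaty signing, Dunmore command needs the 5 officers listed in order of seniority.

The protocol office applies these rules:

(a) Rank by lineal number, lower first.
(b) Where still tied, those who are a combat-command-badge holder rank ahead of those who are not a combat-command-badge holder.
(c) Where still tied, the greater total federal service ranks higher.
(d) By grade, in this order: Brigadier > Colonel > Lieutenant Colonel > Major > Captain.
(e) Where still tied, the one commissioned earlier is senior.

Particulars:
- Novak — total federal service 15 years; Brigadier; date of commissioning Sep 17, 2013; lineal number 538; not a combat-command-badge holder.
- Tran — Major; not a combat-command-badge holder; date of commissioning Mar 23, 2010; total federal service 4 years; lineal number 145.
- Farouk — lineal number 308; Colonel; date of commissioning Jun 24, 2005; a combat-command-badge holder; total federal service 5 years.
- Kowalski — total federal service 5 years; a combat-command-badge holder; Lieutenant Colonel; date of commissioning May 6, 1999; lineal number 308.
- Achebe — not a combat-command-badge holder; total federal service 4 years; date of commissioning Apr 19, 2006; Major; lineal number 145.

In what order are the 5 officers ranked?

By lineal number (lower first): Achebe and Tran (both 145); then Farouk and Kowalski (both 308); then Novak (538).
Achebe and Tran are each not a combat-command-badge holder, so the next rule applies.
Achebe and Tran both have total federal service 4 years, so the next rule applies.
Achebe and Tran are each Major, so the next rule applies.
Among Achebe and Tran, by date of commissioning (earlier first): Achebe (Apr 19, 2006) before Tran (Mar 23, 2010).
Farouk and Kowalski are each a combat-command-badge holder, so the next rule applies.
Farouk and Kowalski both have total federal service 5 years, so the next rule applies.
Among Farouk and Kowalski, by grade: Farouk (Colonel) before Kowalski (Lieutenant Colonel).
Full order: Achebe, Tran, Farouk, Kowalski, Novak.

Achebe, Tran, Farouk, Kowalski, Novak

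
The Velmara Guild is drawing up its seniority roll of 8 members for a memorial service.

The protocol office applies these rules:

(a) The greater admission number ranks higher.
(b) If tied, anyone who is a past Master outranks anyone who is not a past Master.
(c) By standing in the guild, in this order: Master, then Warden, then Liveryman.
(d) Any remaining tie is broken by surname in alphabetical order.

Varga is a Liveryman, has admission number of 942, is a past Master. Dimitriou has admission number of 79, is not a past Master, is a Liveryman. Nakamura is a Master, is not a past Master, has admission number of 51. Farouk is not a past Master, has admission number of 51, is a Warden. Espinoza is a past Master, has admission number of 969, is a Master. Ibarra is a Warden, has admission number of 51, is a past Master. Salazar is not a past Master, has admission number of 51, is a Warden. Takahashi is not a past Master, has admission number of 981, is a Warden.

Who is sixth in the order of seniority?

By admission number (higher first): Takahashi (981); then Espinoza (969); then Varga (942); then Dimitriou (79); then Ibarra, Nakamura, Farouk and Salazar (each 51).
Among Ibarra, Nakamura, Farouk and Salazar, a past Master before not a past Master: Ibarra (a past Master) before Nakamura, Farouk and Salazar (not a past Master).
Among Nakamura, Farouk and Salazar, by standing in the guild: Nakamura (Master) before Farouk and Salazar (Warden).
Among Farouk and Salazar, alphabetically by surname: Farouk before Salazar.
Order: Takahashi, Espinoza, Varga, Dimitriou, Ibarra, Nakamura, Farouk, Salazar.

Nakamura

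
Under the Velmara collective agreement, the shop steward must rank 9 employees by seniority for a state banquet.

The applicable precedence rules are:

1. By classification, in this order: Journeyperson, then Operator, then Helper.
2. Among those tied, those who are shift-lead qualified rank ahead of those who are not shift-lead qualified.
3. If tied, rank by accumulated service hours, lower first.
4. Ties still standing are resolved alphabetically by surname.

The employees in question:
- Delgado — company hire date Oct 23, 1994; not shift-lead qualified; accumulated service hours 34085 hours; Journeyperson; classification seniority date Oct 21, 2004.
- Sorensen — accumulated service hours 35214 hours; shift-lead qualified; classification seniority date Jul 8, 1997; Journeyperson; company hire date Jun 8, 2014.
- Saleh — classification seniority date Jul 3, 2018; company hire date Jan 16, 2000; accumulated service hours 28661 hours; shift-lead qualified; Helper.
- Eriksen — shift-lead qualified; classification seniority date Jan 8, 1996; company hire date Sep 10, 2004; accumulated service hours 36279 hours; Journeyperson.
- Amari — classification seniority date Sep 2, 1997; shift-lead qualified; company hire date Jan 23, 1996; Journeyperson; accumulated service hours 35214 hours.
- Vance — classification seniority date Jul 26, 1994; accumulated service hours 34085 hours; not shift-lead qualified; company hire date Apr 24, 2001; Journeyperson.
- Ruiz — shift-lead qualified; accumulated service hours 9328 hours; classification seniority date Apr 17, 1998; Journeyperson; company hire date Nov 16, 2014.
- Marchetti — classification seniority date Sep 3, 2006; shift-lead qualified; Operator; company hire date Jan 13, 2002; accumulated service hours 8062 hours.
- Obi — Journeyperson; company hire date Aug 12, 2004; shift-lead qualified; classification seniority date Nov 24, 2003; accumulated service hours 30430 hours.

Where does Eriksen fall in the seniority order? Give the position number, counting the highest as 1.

5

By classification: Ruiz, Obi, Amari, Sorensen, Eriksen, Delgado and Vance (Journeyperson); then Marchetti (Operator); then Saleh (Helper).
Among Ruiz, Obi, Amari, Sorensen, Eriksen, Delgado and Vance, shift-lead qualified before not shift-lead qualified: Ruiz, Obi, Amari, Sorensen and Eriksen (shift-lead qualified) before Delgado and Vance (not shift-lead qualified).
Among Ruiz, Obi, Amari, Sorensen and Eriksen, by accumulated service hours (lower first): Ruiz (9328 hours) before Obi (30430 hours) before Amari and Sorensen (35214 hours) before Eriksen (36279 hours).
Among Amari and Sorensen, alphabetically by surname: Amari before Sorensen.
Delgado and Vance both have accumulated service hours 34085 hours, so the next rule applies.
Among Delgado and Vance, alphabetically by surname: Delgado before Vance.
Order: Ruiz, Obi, Amari, Sorensen, Eriksen, Delgado, Vance, Marchetti, Saleh. So position 5.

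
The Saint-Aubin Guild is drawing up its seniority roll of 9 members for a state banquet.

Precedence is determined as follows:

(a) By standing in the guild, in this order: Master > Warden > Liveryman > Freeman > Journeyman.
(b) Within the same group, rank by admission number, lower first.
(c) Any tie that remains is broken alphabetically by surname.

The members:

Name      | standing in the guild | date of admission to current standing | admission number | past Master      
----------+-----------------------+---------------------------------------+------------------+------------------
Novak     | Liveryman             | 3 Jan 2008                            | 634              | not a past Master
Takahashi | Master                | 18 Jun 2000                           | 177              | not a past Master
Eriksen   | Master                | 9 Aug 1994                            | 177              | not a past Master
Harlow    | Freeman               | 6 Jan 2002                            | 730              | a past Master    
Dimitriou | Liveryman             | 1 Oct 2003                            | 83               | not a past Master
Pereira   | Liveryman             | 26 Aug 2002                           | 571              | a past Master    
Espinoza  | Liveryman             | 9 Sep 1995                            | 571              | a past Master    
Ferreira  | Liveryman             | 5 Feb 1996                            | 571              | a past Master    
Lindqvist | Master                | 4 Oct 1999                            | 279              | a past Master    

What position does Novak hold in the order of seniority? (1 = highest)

By standing in the guild: Eriksen, Takahashi and Lindqvist (Master); then Dimitriou, Espinoza, Ferreira, Pereira and Novak (Liveryman); then Harlow (Freeman).
Among Eriksen, Takahashi and Lindqvist, by admission number (lower first): Eriksen and Takahashi (177) before Lindqvist (279).
Among Eriksen and Takahashi, alphabetically by surname: Eriksen before Takahashi.
Among Dimitriou, Espinoza, Ferreira, Pereira and Novak, by admission number (lower first): Dimitriou (83) before Espinoza, Ferreira and Pereira (571) before Novak (634).
Among Espinoza, Ferreira and Pereira, alphabetically by surname: Espinoza before Ferreira before Pereira.
Order: Eriksen, Takahashi, Lindqvist, Dimitriou, Espinoza, Ferreira, Pereira, Novak, Harlow. So position 8.

8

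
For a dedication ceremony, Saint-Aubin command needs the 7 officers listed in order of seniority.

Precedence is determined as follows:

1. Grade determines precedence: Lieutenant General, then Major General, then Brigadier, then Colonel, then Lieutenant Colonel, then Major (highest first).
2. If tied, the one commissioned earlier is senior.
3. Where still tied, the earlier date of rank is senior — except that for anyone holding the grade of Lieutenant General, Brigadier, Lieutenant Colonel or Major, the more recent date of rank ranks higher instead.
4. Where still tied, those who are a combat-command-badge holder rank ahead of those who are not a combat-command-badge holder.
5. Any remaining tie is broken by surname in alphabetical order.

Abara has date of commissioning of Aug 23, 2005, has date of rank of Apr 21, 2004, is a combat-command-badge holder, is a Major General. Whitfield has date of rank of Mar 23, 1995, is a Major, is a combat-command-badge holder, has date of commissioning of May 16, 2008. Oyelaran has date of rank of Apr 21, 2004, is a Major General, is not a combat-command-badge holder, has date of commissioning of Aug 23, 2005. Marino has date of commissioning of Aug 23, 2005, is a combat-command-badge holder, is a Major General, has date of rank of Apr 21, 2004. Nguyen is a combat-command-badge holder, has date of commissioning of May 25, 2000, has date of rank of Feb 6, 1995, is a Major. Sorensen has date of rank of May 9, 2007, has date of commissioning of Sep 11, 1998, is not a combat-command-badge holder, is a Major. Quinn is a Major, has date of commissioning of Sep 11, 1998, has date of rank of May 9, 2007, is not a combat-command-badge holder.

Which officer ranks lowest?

By grade: Abara, Marino and Oyelaran (Major General); then Quinn, Sorensen, Nguyen and Whitfield (Major).
Abara, Marino and Oyelaran all have date of commissioning Aug 23, 2005, so the next rule applies.
Abara, Marino and Oyelaran all have date of rank Apr 21, 2004, so the next rule applies.
Among Abara, Marino and Oyelaran, a combat-command-badge holder before not a combat-command-badge holder: Abara and Marino (a combat-command-badge holder) before Oyelaran (not a combat-command-badge holder).
Among Abara and Marino, alphabetically by surname: Abara before Marino.
Among Quinn, Sorensen, Nguyen and Whitfield, by date of commissioning (earlier first): Quinn and Sorensen (Sep 11, 1998) before Nguyen (May 25, 2000) before Whitfield (May 16, 2008).
Quinn and Sorensen both have date of rank May 9, 2007, so the next rule applies.
Quinn and Sorensen are each not a combat-command-badge holder, so the next rule applies.
Among Quinn and Sorensen, alphabetically by surname: Quinn before Sorensen.
Order: Abara, Marino, Oyelaran, Quinn, Sorensen, Nguyen, Whitfield.

Whitfield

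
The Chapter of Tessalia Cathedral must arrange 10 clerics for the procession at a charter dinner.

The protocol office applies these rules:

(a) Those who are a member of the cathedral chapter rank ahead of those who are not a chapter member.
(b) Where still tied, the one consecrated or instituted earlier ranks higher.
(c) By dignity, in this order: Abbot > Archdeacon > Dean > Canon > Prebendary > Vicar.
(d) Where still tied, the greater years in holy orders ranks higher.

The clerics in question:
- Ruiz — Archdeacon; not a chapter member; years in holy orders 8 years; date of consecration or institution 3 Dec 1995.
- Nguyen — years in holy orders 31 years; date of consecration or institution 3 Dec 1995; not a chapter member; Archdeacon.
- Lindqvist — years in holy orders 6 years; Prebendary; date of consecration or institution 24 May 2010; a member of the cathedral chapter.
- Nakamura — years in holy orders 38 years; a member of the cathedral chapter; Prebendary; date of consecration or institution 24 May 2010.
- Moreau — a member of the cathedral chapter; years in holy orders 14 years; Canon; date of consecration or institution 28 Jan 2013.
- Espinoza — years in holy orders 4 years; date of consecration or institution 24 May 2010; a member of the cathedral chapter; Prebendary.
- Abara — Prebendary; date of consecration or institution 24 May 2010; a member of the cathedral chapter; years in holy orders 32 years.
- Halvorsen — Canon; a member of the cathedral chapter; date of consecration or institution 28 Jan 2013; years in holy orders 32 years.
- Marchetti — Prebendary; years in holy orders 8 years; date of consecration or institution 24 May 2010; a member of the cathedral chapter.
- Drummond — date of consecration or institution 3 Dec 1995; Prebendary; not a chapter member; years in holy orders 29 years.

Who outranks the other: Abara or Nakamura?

Nakamura

By the first rule: Nakamura, Abara, Marchetti, Lindqvist, Espinoza, Halvorsen and Moreau (each a member of the cathedral chapter); then Nguyen, Ruiz and Drummond (each not a chapter member).
Among Nakamura, Abara, Marchetti, Lindqvist, Espinoza, Halvorsen and Moreau, by date of consecration or institution (earlier first): Nakamura, Abara, Marchetti, Lindqvist and Espinoza (24 May 2010) before Halvorsen and Moreau (28 Jan 2013).
Nakamura, Abara, Marchetti, Lindqvist and Espinoza are each Prebendary, so the next rule applies.
Among Nakamura, Abara, Marchetti, Lindqvist and Espinoza, by years in holy orders (higher first): Nakamura (38 years) before Abara (32 years) before Marchetti (8 years) before Lindqvist (6 years) before Espinoza (4 years).
Halvorsen and Moreau are each Canon, so the next rule applies.
Among Halvorsen and Moreau, by years in holy orders (higher first): Halvorsen (32 years) before Moreau (14 years).
Nguyen, Ruiz and Drummond all have date of consecration or institution 3 Dec 1995, so the next rule applies.
Among Nguyen, Ruiz and Drummond, by dignity: Nguyen and Ruiz (Archdeacon) before Drummond (Prebendary).
Among Nguyen and Ruiz, by years in holy orders (higher first): Nguyen (31 years) before Ruiz (8 years).
So Nakamura takes precedence.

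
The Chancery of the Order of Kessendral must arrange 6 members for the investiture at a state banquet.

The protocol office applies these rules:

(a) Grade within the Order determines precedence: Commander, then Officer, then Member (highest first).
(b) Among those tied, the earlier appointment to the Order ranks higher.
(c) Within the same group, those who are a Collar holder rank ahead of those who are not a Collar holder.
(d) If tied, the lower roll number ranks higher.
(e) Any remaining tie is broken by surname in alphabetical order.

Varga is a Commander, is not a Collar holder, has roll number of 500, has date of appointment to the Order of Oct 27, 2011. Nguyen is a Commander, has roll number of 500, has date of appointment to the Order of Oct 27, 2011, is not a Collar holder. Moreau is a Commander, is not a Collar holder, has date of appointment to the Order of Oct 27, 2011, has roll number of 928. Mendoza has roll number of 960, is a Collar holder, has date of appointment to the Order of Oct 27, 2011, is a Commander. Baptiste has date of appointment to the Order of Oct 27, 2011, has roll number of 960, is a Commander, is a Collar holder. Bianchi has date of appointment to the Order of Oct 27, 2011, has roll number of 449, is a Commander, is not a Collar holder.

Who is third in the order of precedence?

By grade within the Order: Baptiste, Mendoza, Bianchi, Nguyen, Varga and Moreau (Commander).
Baptiste, Mendoza, Bianchi, Nguyen, Varga and Moreau all have date of appointment to the Order Oct 27, 2011, so the next rule applies.
Among Baptiste, Mendoza, Bianchi, Nguyen, Varga and Moreau, a Collar holder before not a Collar holder: Baptiste and Mendoza (a Collar holder) before Bianchi, Nguyen, Varga and Moreau (not a Collar holder).
Baptiste and Mendoza both have roll number 960, so the next rule applies.
Among Baptiste and Mendoza, alphabetically by surname: Baptiste before Mendoza.
Among Bianchi, Nguyen, Varga and Moreau, by roll number (lower first): Bianchi (449) before Nguyen and Varga (500) before Moreau (928).
Among Nguyen and Varga, alphabetically by surname: Nguyen before Varga.
Order: Baptiste, Mendoza, Bianchi, Nguyen, Varga, Moreau.

Bianchi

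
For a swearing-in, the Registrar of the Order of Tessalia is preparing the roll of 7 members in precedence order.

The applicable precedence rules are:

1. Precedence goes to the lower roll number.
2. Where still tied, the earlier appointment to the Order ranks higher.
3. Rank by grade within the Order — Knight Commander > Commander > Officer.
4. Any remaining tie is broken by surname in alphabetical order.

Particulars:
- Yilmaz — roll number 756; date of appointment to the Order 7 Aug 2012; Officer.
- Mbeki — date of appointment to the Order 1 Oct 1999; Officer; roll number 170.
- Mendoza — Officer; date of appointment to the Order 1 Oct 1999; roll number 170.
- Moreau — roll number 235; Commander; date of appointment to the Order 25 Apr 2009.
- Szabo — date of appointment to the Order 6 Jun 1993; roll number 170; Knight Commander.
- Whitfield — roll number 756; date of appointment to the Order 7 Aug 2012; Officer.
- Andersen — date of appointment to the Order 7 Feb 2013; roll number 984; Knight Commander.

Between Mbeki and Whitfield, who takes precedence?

By roll number (lower first): Szabo, Mbeki and Mendoza (each 170); then Moreau (235); then Whitfield and Yilmaz (both 756); then Andersen (984).
Among Szabo, Mbeki and Mendoza, by date of appointment to the Order (earlier first): Szabo (6 Jun 1993) before Mbeki and Mendoza (1 Oct 1999).
Mbeki and Mendoza are each Officer, so the next rule applies.
Among Mbeki and Mendoza, alphabetically by surname: Mbeki before Mendoza.
Whitfield and Yilmaz both have date of appointment to the Order 7 Aug 2012, so the next rule applies.
Whitfield and Yilmaz are each Officer, so the next rule applies.
Among Whitfield and Yilmaz, alphabetically by surname: Whitfield before Yilmaz.
So Mbeki takes precedence.

Mbeki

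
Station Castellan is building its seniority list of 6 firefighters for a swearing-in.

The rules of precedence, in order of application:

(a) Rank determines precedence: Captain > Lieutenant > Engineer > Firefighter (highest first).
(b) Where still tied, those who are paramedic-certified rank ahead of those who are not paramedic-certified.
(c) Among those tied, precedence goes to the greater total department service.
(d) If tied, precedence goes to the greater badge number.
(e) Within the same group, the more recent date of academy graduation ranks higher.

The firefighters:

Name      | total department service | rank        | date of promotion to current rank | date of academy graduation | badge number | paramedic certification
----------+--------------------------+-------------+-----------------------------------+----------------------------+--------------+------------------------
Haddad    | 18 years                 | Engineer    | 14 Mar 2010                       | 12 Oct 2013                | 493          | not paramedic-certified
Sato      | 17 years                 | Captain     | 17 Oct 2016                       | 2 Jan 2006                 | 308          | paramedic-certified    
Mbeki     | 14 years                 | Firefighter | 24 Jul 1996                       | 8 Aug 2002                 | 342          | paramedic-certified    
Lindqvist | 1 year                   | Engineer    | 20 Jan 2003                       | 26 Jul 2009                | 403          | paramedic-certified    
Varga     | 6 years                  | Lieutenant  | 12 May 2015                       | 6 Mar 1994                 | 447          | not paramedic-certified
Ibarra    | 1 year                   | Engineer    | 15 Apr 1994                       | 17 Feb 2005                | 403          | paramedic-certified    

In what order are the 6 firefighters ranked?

Sato, Varga, Lindqvist, Ibarra, Haddad, Mbeki

By rank: Sato (Captain); then Varga (Lieutenant); then Lindqvist, Ibarra and Haddad (Engineer); then Mbeki (Firefighter).
Among Lindqvist, Ibarra and Haddad, paramedic-certified before not paramedic-certified: Lindqvist and Ibarra (paramedic-certified) before Haddad (not paramedic-certified).
Lindqvist and Ibarra both have total department service 1 year, so the next rule applies.
Lindqvist and Ibarra both have badge number 403, so the next rule applies.
Among Lindqvist and Ibarra, by date of academy graduation (later first): Lindqvist (26 Jul 2009) before Ibarra (17 Feb 2005).
Full order: Sato, Varga, Lindqvist, Ibarra, Haddad, Mbeki.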